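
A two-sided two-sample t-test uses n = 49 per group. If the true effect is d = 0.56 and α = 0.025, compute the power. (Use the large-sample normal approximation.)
Power ≈ 0.70

Power calculation (two-sample t-test, normal approximation):
z_β = d · √(n/2) - z_{α/2}
z_β = 0.56 · √(49/2) - 2.241
z_β = 0.56 · 4.950 - 2.241
z_β = 0.530

Power = Φ(z_β) = Φ(0.530) ≈ 0.702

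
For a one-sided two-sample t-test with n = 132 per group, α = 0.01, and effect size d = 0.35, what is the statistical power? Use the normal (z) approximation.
Power ≈ 0.70

Power calculation (two-sample t-test, normal approximation):
z_β = d · √(n/2) - z_α
z_β = 0.35 · √(132/2) - 2.326
z_β = 0.35 · 8.124 - 2.326
z_β = 0.517

Power = Φ(z_β) = Φ(0.517) ≈ 0.697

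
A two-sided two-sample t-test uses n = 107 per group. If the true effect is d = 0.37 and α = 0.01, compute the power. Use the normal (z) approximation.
Power ≈ 0.55

Power calculation (two-sample t-test, normal approximation):
z_β = d · √(n/2) - z_{α/2}
z_β = 0.37 · √(107/2) - 2.576
z_β = 0.37 · 7.314 - 2.576
z_β = 0.130

Power = Φ(z_β) = Φ(0.130) ≈ 0.552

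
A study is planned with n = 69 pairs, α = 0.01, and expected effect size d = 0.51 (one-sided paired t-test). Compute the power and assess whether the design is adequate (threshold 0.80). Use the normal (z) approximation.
Power ≈ 0.97; the study is adequately powered (power ≥ 0.80)

Power calculation (paired t-test, normal approximation):
z_β = d · √n - z_α
z_β = 0.51 · √69 - 2.326
z_β = 0.51 · 8.307 - 2.326
z_β = 1.910

Power = Φ(z_β) = Φ(1.910) ≈ 0.972

Effect size d = 0.51 is medium by Cohen's convention (0.2/0.5/0.8).

Threshold: power ≥ 0.80 is conventionally adequate.
Power ≈ 0.97 → the study is adequately powered (power ≥ 0.80).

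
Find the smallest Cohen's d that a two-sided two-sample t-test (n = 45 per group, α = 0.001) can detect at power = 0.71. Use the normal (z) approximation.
d ≈ 0.81

Minimum detectable effect (two-sample t-test, normal approximation):
d = (z_{α/2} + z_β) / √(n/2)
d = (3.291 + 0.553) / √(45/2)
d = 3.844 / 4.743
d ≈ 0.81

By Cohen's convention (0.2 small / 0.5 medium / 0.8 large): large effect.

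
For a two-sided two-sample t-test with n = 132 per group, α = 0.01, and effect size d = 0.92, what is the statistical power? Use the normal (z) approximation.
Power ≈ 1.00

Power calculation (two-sample t-test, normal approximation):
z_β = d · √(n/2) - z_{α/2}
z_β = 0.92 · √(132/2) - 2.576
z_β = 0.92 · 8.124 - 2.576
z_β = 4.898

Power = Φ(z_β) = Φ(4.898) ≈ 1.000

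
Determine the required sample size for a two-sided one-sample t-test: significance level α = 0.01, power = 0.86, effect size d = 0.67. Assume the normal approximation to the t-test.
n = 30

Sample size formula (one-sample t-test, normal approximation):
n = ((z_{α/2} + z_β) / d)²

z_{α/2} = 2.576 (for α = 0.01, two-sided)
z_β = 1.080 (for power = 0.86)
d = 0.67

n = ((2.576 + 1.080) / 0.67)²
n = (5.457)²
n ≈ 29.78
Round up to the next whole number: n = 30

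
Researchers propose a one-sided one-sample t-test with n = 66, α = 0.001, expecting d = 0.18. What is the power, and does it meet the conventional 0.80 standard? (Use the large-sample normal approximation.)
Power ≈ 0.05; the study is underpowered (power < 0.80)

Power calculation (one-sample t-test, normal approximation):
z_β = d · √n - z_α
z_β = 0.18 · √66 - 3.090
z_β = 0.18 · 8.124 - 3.090
z_β = -1.628

Power = Φ(z_β) = Φ(-1.628) ≈ 0.052

Effect size d = 0.18 is very small by Cohen's convention (0.2/0.5/0.8).

Threshold: power ≥ 0.80 is conventionally adequate.
Power ≈ 0.05 → the study is underpowered (power < 0.80).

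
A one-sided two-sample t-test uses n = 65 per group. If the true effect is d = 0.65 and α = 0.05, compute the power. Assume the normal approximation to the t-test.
Power ≈ 0.98

Power calculation (two-sample t-test, normal approximation):
z_β = d · √(n/2) - z_α
z_β = 0.65 · √(65/2) - 1.645
z_β = 0.65 · 5.701 - 1.645
z_β = 2.061

Power = Φ(z_β) = Φ(2.061) ≈ 0.980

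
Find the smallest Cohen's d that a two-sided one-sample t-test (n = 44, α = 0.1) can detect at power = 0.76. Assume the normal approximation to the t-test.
d ≈ 0.35

Minimum detectable effect (one-sample t-test, normal approximation):
d = (z_{α/2} + z_β) / √n
d = (1.645 + 0.706) / √44
d = 2.351 / 6.633
d ≈ 0.35

By Cohen's convention (0.2 small / 0.5 medium / 0.8 large): small effect.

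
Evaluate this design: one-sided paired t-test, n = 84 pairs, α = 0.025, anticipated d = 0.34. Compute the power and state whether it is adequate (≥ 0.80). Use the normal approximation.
Power ≈ 0.88; the study is adequately powered (power ≥ 0.80)

Power calculation (paired t-test, normal approximation):
z_β = d · √n - z_α
z_β = 0.34 · √84 - 1.960
z_β = 0.34 · 9.165 - 1.960
z_β = 1.156

Power = Φ(z_β) = Φ(1.156) ≈ 0.876

Effect size d = 0.34 is small by Cohen's convention (0.2/0.5/0.8).

Threshold: power ≥ 0.80 is conventionally adequate.
Power ≈ 0.88 → the study is adequately powered (power ≥ 0.80).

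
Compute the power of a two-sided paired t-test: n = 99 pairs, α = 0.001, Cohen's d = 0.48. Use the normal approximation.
Power ≈ 0.93

Power calculation (paired t-test, normal approximation):
z_β = d · √n - z_{α/2}
z_β = 0.48 · √99 - 3.291
z_β = 0.48 · 9.950 - 3.291
z_β = 1.485

Power = Φ(z_β) = Φ(1.485) ≈ 0.931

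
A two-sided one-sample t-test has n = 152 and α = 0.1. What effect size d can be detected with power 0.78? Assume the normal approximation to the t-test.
d ≈ 0.20

Minimum detectable effect (one-sample t-test, normal approximation):
d = (z_{α/2} + z_β) / √n
d = (1.645 + 0.772) / √152
d = 2.417 / 12.329
d ≈ 0.20

By Cohen's convention (0.2 small / 0.5 medium / 0.8 large): small effect.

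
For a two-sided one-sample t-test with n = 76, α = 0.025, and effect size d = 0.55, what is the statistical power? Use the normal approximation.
Power ≈ 0.99

Power calculation (one-sample t-test, normal approximation):
z_β = d · √n - z_{α/2}
z_β = 0.55 · √76 - 2.241
z_β = 0.55 · 8.718 - 2.241
z_β = 2.553

Power = Φ(z_β) = Φ(2.553) ≈ 0.995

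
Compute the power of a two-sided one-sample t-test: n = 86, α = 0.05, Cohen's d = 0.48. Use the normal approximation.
Power ≈ 0.99

Power calculation (one-sample t-test, normal approximation):
z_β = d · √n - z_{α/2}
z_β = 0.48 · √86 - 1.960
z_β = 0.48 · 9.274 - 1.960
z_β = 2.491

Power = Φ(z_β) = Φ(2.491) ≈ 0.994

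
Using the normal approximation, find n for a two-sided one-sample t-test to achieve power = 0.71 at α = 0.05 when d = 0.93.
n = 8

Sample size formula (one-sample t-test, normal approximation):
n = ((z_{α/2} + z_β) / d)²

z_{α/2} = 1.960 (for α = 0.05, two-sided)
z_β = 0.553 (for power = 0.71)
d = 0.93

n = ((1.960 + 0.553) / 0.93)²
n = (2.702)²
n ≈ 7.30
Round up to the next whole number: n = 8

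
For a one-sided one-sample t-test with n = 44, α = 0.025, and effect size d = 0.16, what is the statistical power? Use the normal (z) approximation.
Power ≈ 0.18

Power calculation (one-sample t-test, normal approximation):
z_β = d · √n - z_α
z_β = 0.16 · √44 - 1.960
z_β = 0.16 · 6.633 - 1.960
z_β = -0.899

Power = Φ(z_β) = Φ(-0.899) ≈ 0.184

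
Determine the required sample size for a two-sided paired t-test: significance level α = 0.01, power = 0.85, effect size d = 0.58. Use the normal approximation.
n = 39 pairs

Sample size formula (paired t-test, normal approximation):
n = ((z_{α/2} + z_β) / d)²

z_{α/2} = 2.576 (for α = 0.01, two-sided)
z_β = 1.036 (for power = 0.85)
d = 0.58

n = ((2.576 + 1.036) / 0.58)²
n = (6.228)²
n ≈ 38.79
Round up to the next whole number: n = 39 pairs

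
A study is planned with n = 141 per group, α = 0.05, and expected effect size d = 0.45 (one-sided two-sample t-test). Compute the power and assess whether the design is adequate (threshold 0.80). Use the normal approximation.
Power ≈ 0.98; the study is adequately powered (power ≥ 0.80)

Power calculation (two-sample t-test, normal approximation):
z_β = d · √(n/2) - z_α
z_β = 0.45 · √(141/2) - 1.645
z_β = 0.45 · 8.396 - 1.645
z_β = 2.134

Power = Φ(z_β) = Φ(2.134) ≈ 0.984

Effect size d = 0.45 is small by Cohen's convention (0.2/0.5/0.8).

Threshold: power ≥ 0.80 is conventionally adequate.
Power ≈ 0.98 → the study is adequately powered (power ≥ 0.80).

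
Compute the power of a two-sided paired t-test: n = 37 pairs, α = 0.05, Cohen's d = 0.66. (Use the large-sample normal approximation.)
Power ≈ 0.98

Power calculation (paired t-test, normal approximation):
z_β = d · √n - z_{α/2}
z_β = 0.66 · √37 - 1.960
z_β = 0.66 · 6.083 - 1.960
z_β = 2.055

Power = Φ(z_β) = Φ(2.055) ≈ 0.980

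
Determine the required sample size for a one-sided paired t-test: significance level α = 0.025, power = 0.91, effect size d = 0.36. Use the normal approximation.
n = 85 pairs

Sample size formula (paired t-test, normal approximation):
n = ((z_α + z_β) / d)²

z_α = 1.960 (for α = 0.025, one-sided)
z_β = 1.341 (for power = 0.91)
d = 0.36

n = ((1.960 + 1.341) / 0.36)²
n = (9.169)²
n ≈ 84.07
Round up to the next whole number: n = 85 pairs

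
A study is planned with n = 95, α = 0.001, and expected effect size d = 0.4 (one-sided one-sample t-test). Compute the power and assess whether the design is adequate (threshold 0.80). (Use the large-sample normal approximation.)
Power ≈ 0.79; the study is underpowered (power < 0.80)

Power calculation (one-sample t-test, normal approximation):
z_β = d · √n - z_α
z_β = 0.4 · √95 - 3.090
z_β = 0.4 · 9.747 - 3.090
z_β = 0.808

Power = Φ(z_β) = Φ(0.808) ≈ 0.791

Effect size d = 0.4 is small by Cohen's convention (0.2/0.5/0.8).

Threshold: power ≥ 0.80 is conventionally adequate.
Power ≈ 0.79 → the study is underpowered (power < 0.80).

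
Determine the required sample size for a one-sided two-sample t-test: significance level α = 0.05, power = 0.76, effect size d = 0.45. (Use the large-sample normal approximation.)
n = 55 per group

Sample size formula (two-sample t-test, normal approximation):
n = 2 · ((z_α + z_β) / d)²

z_α = 1.645 (for α = 0.05, one-sided)
z_β = 0.706 (for power = 0.76)
d = 0.45

n = 2 · ((1.645 + 0.706) / 0.45)²
n = 2 · (5.224)²
n ≈ 54.58
Round up to the next whole number: n = 55 per group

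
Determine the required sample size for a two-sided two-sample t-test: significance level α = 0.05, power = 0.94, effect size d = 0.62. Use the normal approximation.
n = 65 per group

Sample size formula (two-sample t-test, normal approximation):
n = 2 · ((z_{α/2} + z_β) / d)²

z_{α/2} = 1.960 (for α = 0.05, two-sided)
z_β = 1.555 (for power = 0.94)
d = 0.62

n = 2 · ((1.960 + 1.555) / 0.62)²
n = 2 · (5.669)²
n ≈ 64.28
Round up to the next whole number: n = 65 per group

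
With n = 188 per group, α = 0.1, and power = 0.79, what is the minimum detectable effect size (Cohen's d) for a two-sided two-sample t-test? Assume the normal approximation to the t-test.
d ≈ 0.25

Minimum detectable effect (two-sample t-test, normal approximation):
d = (z_{α/2} + z_β) / √(n/2)
d = (1.645 + 0.806) / √(188/2)
d = 2.451 / 9.695
d ≈ 0.25

By Cohen's convention (0.2 small / 0.5 medium / 0.8 large): small effect.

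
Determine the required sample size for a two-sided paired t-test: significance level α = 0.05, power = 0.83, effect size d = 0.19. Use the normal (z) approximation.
n = 236 pairs

Sample size formula (paired t-test, normal approximation):
n = ((z_{α/2} + z_β) / d)²

z_{α/2} = 1.960 (for α = 0.05, two-sided)
z_β = 0.954 (for power = 0.83)
d = 0.19

n = ((1.960 + 0.954) / 0.19)²
n = (15.337)²
n ≈ 235.22
Round up to the next whole number: n = 236 pairs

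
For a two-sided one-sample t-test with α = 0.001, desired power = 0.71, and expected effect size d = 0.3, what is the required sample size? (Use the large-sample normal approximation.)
n = 165

Sample size formula (one-sample t-test, normal approximation):
n = ((z_{α/2} + z_β) / d)²

z_{α/2} = 3.291 (for α = 0.001, two-sided)
z_β = 0.553 (for power = 0.71)
d = 0.3

n = ((3.291 + 0.553) / 0.3)²
n = (12.813)²
n ≈ 164.17
Round up to the next whole number: n = 165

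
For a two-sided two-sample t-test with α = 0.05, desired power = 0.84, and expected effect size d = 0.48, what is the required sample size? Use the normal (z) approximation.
n = 76 per group

Sample size formula (two-sample t-test, normal approximation):
n = 2 · ((z_{α/2} + z_β) / d)²

z_{α/2} = 1.960 (for α = 0.05, two-sided)
z_β = 0.994 (for power = 0.84)
d = 0.48

n = 2 · ((1.960 + 0.994) / 0.48)²
n = 2 · (6.154)²
n ≈ 75.74
Round up to the next whole number: n = 76 per group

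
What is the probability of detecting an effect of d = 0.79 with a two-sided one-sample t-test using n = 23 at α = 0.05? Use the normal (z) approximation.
Power ≈ 0.97

Power calculation (one-sample t-test, normal approximation):
z_β = d · √n - z_{α/2}
z_β = 0.79 · √23 - 1.960
z_β = 0.79 · 4.796 - 1.960
z_β = 1.829

Power = Φ(z_β) = Φ(1.829) ≈ 0.966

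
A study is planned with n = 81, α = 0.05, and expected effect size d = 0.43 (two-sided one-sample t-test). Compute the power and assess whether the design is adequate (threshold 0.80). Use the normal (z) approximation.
Power ≈ 0.97; the study is adequately powered (power ≥ 0.80)

Power calculation (one-sample t-test, normal approximation):
z_β = d · √n - z_{α/2}
z_β = 0.43 · √81 - 1.960
z_β = 0.43 · 9.000 - 1.960
z_β = 1.910

Power = Φ(z_β) = Φ(1.910) ≈ 0.972

Effect size d = 0.43 is small by Cohen's convention (0.2/0.5/0.8).

Threshold: power ≥ 0.80 is conventionally adequate.
Power ≈ 0.97 → the study is adequately powered (power ≥ 0.80).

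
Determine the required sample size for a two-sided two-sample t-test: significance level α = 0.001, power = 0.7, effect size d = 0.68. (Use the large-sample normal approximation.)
n = 63 per group

Sample size formula (two-sample t-test, normal approximation):
n = 2 · ((z_{α/2} + z_β) / d)²

z_{α/2} = 3.291 (for α = 0.001, two-sided)
z_β = 0.524 (for power = 0.7)
d = 0.68

n = 2 · ((3.291 + 0.524) / 0.68)²
n = 2 · (5.610)²
n ≈ 62.94
Round up to the next whole number: n = 63 per group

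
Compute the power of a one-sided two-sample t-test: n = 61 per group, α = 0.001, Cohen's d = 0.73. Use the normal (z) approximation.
Power ≈ 0.83

Power calculation (two-sample t-test, normal approximation):
z_β = d · √(n/2) - z_α
z_β = 0.73 · √(61/2) - 3.090
z_β = 0.73 · 5.523 - 3.090
z_β = 0.941

Power = Φ(z_β) = Φ(0.941) ≈ 0.827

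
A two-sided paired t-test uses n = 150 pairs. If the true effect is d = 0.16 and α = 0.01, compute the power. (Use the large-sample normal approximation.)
Power ≈ 0.27

Power calculation (paired t-test, normal approximation):
z_β = d · √n - z_{α/2}
z_β = 0.16 · √150 - 2.576
z_β = 0.16 · 12.247 - 2.576
z_β = -0.616

Power = Φ(z_β) = Φ(-0.616) ≈ 0.269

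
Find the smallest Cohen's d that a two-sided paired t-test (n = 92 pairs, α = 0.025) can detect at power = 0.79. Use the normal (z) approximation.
d ≈ 0.32

Minimum detectable effect (paired t-test, normal approximation):
d = (z_{α/2} + z_β) / √n
d = (2.241 + 0.806) / √92
d = 3.048 / 9.592
d ≈ 0.32

By Cohen's convention (0.2 small / 0.5 medium / 0.8 large): small effect.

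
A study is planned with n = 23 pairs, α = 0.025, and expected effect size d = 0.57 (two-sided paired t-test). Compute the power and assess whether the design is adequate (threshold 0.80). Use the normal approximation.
Power ≈ 0.69; the study is underpowered (power < 0.80)

Power calculation (paired t-test, normal approximation):
z_β = d · √n - z_{α/2}
z_β = 0.57 · √23 - 2.241
z_β = 0.57 · 4.796 - 2.241
z_β = 0.492

Power = Φ(z_β) = Φ(0.492) ≈ 0.689

Effect size d = 0.57 is medium by Cohen's convention (0.2/0.5/0.8).

Threshold: power ≥ 0.80 is conventionally adequate.
Power ≈ 0.69 → the study is underpowered (power < 0.80).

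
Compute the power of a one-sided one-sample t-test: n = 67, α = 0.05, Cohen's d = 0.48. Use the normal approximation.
Power ≈ 0.99

Power calculation (one-sample t-test, normal approximation):
z_β = d · √n - z_α
z_β = 0.48 · √67 - 1.645
z_β = 0.48 · 8.185 - 1.645
z_β = 2.284

Power = Φ(z_β) = Φ(2.284) ≈ 0.989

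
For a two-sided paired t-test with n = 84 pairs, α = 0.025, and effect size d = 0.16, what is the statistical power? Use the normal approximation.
Power ≈ 0.22

Power calculation (paired t-test, normal approximation):
z_β = d · √n - z_{α/2}
z_β = 0.16 · √84 - 2.241
z_β = 0.16 · 9.165 - 2.241
z_β = -0.775

Power = Φ(z_β) = Φ(-0.775) ≈ 0.219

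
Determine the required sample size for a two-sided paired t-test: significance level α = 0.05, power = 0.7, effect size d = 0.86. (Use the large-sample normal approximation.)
n = 9 pairs

Sample size formula (paired t-test, normal approximation):
n = ((z_{α/2} + z_β) / d)²

z_{α/2} = 1.960 (for α = 0.05, two-sided)
z_β = 0.524 (for power = 0.7)
d = 0.86

n = ((1.960 + 0.524) / 0.86)²
n = (2.888)²
n ≈ 8.34
Round up to the next whole number: n = 9 pairs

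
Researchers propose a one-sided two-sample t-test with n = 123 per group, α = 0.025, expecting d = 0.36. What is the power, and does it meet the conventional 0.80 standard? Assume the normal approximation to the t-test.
Power ≈ 0.81; the study is adequately powered (power ≥ 0.80)

Power calculation (two-sample t-test, normal approximation):
z_β = d · √(n/2) - z_α
z_β = 0.36 · √(123/2) - 1.960
z_β = 0.36 · 7.842 - 1.960
z_β = 0.863

Power = Φ(z_β) = Φ(0.863) ≈ 0.806

Effect size d = 0.36 is small by Cohen's convention (0.2/0.5/0.8).

Threshold: power ≥ 0.80 is conventionally adequate.
Power ≈ 0.81 → the study is adequately powered (power ≥ 0.80).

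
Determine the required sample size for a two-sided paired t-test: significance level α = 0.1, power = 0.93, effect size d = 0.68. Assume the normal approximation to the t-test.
n = 22 pairs

Sample size formula (paired t-test, normal approximation):
n = ((z_{α/2} + z_β) / d)²

z_{α/2} = 1.645 (for α = 0.1, two-sided)
z_β = 1.476 (for power = 0.93)
d = 0.68

n = ((1.645 + 1.476) / 0.68)²
n = (4.590)²
n ≈ 21.07
Round up to the next whole number: n = 22 pairs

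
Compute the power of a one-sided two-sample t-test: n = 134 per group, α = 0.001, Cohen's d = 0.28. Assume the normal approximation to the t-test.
Power ≈ 0.21

Power calculation (two-sample t-test, normal approximation):
z_β = d · √(n/2) - z_α
z_β = 0.28 · √(134/2) - 3.090
z_β = 0.28 · 8.185 - 3.090
z_β = -0.798

Power = Φ(z_β) = Φ(-0.798) ≈ 0.212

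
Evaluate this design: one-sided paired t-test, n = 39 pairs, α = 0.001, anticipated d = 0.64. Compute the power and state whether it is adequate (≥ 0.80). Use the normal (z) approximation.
Power ≈ 0.82; the study is adequately powered (power ≥ 0.80)

Power calculation (paired t-test, normal approximation):
z_β = d · √n - z_α
z_β = 0.64 · √39 - 3.090
z_β = 0.64 · 6.245 - 3.090
z_β = 0.907

Power = Φ(z_β) = Φ(0.907) ≈ 0.818

Effect size d = 0.64 is medium by Cohen's convention (0.2/0.5/0.8).

Threshold: power ≥ 0.80 is conventionally adequate.
Power ≈ 0.82 → the study is adequately powered (power ≥ 0.80).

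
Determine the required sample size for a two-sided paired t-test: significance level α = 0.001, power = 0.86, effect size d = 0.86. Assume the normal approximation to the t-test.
n = 26 pairs

Sample size formula (paired t-test, normal approximation):
n = ((z_{α/2} + z_β) / d)²

z_{α/2} = 3.291 (for α = 0.001, two-sided)
z_β = 1.080 (for power = 0.86)
d = 0.86

n = ((3.291 + 1.080) / 0.86)²
n = (5.083)²
n ≈ 25.84
Round up to the next whole number: n = 26 pairs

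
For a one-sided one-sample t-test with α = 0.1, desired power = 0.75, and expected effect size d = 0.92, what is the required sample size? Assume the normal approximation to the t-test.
n = 5

Sample size formula (one-sample t-test, normal approximation):
n = ((z_α + z_β) / d)²

z_α = 1.282 (for α = 0.1, one-sided)
z_β = 0.674 (for power = 0.75)
d = 0.92

n = ((1.282 + 0.674) / 0.92)²
n = (2.126)²
n ≈ 4.52
Round up to the next whole number: n = 5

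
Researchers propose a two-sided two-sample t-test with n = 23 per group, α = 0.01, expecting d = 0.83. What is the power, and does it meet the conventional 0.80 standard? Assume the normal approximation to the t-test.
Power ≈ 0.59; the study is underpowered (power < 0.80)

Power calculation (two-sample t-test, normal approximation):
z_β = d · √(n/2) - z_{α/2}
z_β = 0.83 · √(23/2) - 2.576
z_β = 0.83 · 3.391 - 2.576
z_β = 0.239

Power = Φ(z_β) = Φ(0.239) ≈ 0.594

Effect size d = 0.83 is large by Cohen's convention (0.2/0.5/0.8).

Threshold: power ≥ 0.80 is conventionally adequate.
Power ≈ 0.59 → the study is underpowered (power < 0.80).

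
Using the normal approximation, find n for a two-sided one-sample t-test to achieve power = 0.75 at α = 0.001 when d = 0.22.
n = 325

Sample size formula (one-sample t-test, normal approximation):
n = ((z_{α/2} + z_β) / d)²

z_{α/2} = 3.291 (for α = 0.001, two-sided)
z_β = 0.674 (for power = 0.75)
d = 0.22

n = ((3.291 + 0.674) / 0.22)²
n = (18.023)²
n ≈ 324.83
Round up to the next whole number: n = 325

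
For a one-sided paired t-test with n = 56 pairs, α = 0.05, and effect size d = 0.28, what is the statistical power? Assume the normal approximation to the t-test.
Power ≈ 0.67

Power calculation (paired t-test, normal approximation):
z_β = d · √n - z_α
z_β = 0.28 · √56 - 1.645
z_β = 0.28 · 7.483 - 1.645
z_β = 0.450

Power = Φ(z_β) = Φ(0.450) ≈ 0.674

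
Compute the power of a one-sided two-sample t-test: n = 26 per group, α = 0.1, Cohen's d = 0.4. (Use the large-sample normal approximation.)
Power ≈ 0.56

Power calculation (two-sample t-test, normal approximation):
z_β = d · √(n/2) - z_α
z_β = 0.4 · √(26/2) - 1.282
z_β = 0.4 · 3.606 - 1.282
z_β = 0.161

Power = Φ(z_β) = Φ(0.161) ≈ 0.564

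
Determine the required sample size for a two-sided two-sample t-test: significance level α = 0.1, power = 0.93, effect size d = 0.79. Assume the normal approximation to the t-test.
n = 32 per group

Sample size formula (two-sample t-test, normal approximation):
n = 2 · ((z_{α/2} + z_β) / d)²

z_{α/2} = 1.645 (for α = 0.1, two-sided)
z_β = 1.476 (for power = 0.93)
d = 0.79

n = 2 · ((1.645 + 1.476) / 0.79)²
n = 2 · (3.951)²
n ≈ 31.22
Round up to the next whole number: n = 32 per group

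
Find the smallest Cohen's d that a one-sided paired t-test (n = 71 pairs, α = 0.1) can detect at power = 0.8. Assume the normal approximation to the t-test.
d ≈ 0.25

Minimum detectable effect (paired t-test, normal approximation):
d = (z_α + z_β) / √n
d = (1.282 + 0.842) / √71
d = 2.123 / 8.426
d ≈ 0.25

By Cohen's convention (0.2 small / 0.5 medium / 0.8 large): small effect.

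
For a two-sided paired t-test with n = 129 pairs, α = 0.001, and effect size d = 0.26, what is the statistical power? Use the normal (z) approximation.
Power ≈ 0.37

Power calculation (paired t-test, normal approximation):
z_β = d · √n - z_{α/2}
z_β = 0.26 · √129 - 3.291
z_β = 0.26 · 11.358 - 3.291
z_β = -0.337

Power = Φ(z_β) = Φ(-0.337) ≈ 0.368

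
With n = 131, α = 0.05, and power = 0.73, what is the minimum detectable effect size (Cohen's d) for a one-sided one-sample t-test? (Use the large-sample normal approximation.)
d ≈ 0.20

Minimum detectable effect (one-sample t-test, normal approximation):
d = (z_α + z_β) / √n
d = (1.645 + 0.613) / √131
d = 2.258 / 11.446
d ≈ 0.20

By Cohen's convention (0.2 small / 0.5 medium / 0.8 large): small effect.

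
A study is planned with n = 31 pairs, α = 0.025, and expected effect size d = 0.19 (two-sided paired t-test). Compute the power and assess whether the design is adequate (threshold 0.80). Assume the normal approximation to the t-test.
Power ≈ 0.12; the study is underpowered (power < 0.80)

Power calculation (paired t-test, normal approximation):
z_β = d · √n - z_{α/2}
z_β = 0.19 · √31 - 2.241
z_β = 0.19 · 5.568 - 2.241
z_β = -1.184

Power = Φ(z_β) = Φ(-1.184) ≈ 0.118

Effect size d = 0.19 is very small by Cohen's convention (0.2/0.5/0.8).

Threshold: power ≥ 0.80 is conventionally adequate.
Power ≈ 0.12 → the study is underpowered (power < 0.80).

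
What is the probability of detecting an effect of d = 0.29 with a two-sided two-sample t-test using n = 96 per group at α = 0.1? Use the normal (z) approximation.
Power ≈ 0.64

Power calculation (two-sample t-test, normal approximation):
z_β = d · √(n/2) - z_{α/2}
z_β = 0.29 · √(96/2) - 1.645
z_β = 0.29 · 6.928 - 1.645
z_β = 0.364

Power = Φ(z_β) = Φ(0.364) ≈ 0.642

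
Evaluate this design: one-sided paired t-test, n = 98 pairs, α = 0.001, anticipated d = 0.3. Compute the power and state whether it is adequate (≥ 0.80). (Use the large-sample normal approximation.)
Power ≈ 0.45; the study is underpowered (power < 0.80)

Power calculation (paired t-test, normal approximation):
z_β = d · √n - z_α
z_β = 0.3 · √98 - 3.090
z_β = 0.3 · 9.899 - 3.090
z_β = -0.120

Power = Φ(z_β) = Φ(-0.120) ≈ 0.452

Effect size d = 0.3 is small by Cohen's convention (0.2/0.5/0.8).

Threshold: power ≥ 0.80 is conventionally adequate.
Power ≈ 0.45 → the study is underpowered (power < 0.80).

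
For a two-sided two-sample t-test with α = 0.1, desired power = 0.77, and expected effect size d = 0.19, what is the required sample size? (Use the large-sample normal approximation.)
n = 315 per group

Sample size formula (two-sample t-test, normal approximation):
n = 2 · ((z_{α/2} + z_β) / d)²

z_{α/2} = 1.645 (for α = 0.1, two-sided)
z_β = 0.739 (for power = 0.77)
d = 0.19

n = 2 · ((1.645 + 0.739) / 0.19)²
n = 2 · (12.547)²
n ≈ 314.85
Round up to the next whole number: n = 315 per group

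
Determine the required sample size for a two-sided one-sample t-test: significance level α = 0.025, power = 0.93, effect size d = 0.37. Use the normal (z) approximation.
n = 101

Sample size formula (one-sample t-test, normal approximation):
n = ((z_{α/2} + z_β) / d)²

z_{α/2} = 2.241 (for α = 0.025, two-sided)
z_β = 1.476 (for power = 0.93)
d = 0.37

n = ((2.241 + 1.476) / 0.37)²
n = (10.046)²
n ≈ 100.92
Round up to the next whole number: n = 101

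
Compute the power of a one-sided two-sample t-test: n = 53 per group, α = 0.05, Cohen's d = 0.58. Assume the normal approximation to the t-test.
Power ≈ 0.91

Power calculation (two-sample t-test, normal approximation):
z_β = d · √(n/2) - z_α
z_β = 0.58 · √(53/2) - 1.645
z_β = 0.58 · 5.148 - 1.645
z_β = 1.341

Power = Φ(z_β) = Φ(1.341) ≈ 0.910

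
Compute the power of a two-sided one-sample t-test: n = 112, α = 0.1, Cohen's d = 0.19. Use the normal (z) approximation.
Power ≈ 0.64

Power calculation (one-sample t-test, normal approximation):
z_β = d · √n - z_{α/2}
z_β = 0.19 · √112 - 1.645
z_β = 0.19 · 10.583 - 1.645
z_β = 0.366

Power = Φ(z_β) = Φ(0.366) ≈ 0.643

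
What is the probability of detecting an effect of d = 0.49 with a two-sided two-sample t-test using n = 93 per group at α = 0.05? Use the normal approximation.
Power ≈ 0.92

Power calculation (two-sample t-test, normal approximation):
z_β = d · √(n/2) - z_{α/2}
z_β = 0.49 · √(93/2) - 1.960
z_β = 0.49 · 6.819 - 1.960
z_β = 1.381

Power = Φ(z_β) = Φ(1.381) ≈ 0.916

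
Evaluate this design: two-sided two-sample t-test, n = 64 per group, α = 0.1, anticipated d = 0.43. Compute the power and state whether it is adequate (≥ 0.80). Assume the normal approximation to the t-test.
Power ≈ 0.78; the study is underpowered (power < 0.80)

Power calculation (two-sample t-test, normal approximation):
z_β = d · √(n/2) - z_{α/2}
z_β = 0.43 · √(64/2) - 1.645
z_β = 0.43 · 5.657 - 1.645
z_β = 0.788

Power = Φ(z_β) = Φ(0.788) ≈ 0.785

Effect size d = 0.43 is small by Cohen's convention (0.2/0.5/0.8).

Threshold: power ≥ 0.80 is conventionally adequate.
Power ≈ 0.78 → the study is underpowered (power < 0.80).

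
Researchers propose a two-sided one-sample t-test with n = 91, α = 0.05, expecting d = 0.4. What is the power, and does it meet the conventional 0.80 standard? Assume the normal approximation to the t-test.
Power ≈ 0.97; the study is adequately powered (power ≥ 0.80)

Power calculation (one-sample t-test, normal approximation):
z_β = d · √n - z_{α/2}
z_β = 0.4 · √91 - 1.960
z_β = 0.4 · 9.539 - 1.960
z_β = 1.856

Power = Φ(z_β) = Φ(1.856) ≈ 0.968

Effect size d = 0.4 is small by Cohen's convention (0.2/0.5/0.8).

Threshold: power ≥ 0.80 is conventionally adequate.
Power ≈ 0.97 → the study is adequately powered (power ≥ 0.80).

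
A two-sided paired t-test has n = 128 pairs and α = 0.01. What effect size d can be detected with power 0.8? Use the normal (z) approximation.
d ≈ 0.30

Minimum detectable effect (paired t-test, normal approximation):
d = (z_{α/2} + z_β) / √n
d = (2.576 + 0.842) / √128
d = 3.417 / 11.314
d ≈ 0.30

By Cohen's convention (0.2 small / 0.5 medium / 0.8 large): small effect.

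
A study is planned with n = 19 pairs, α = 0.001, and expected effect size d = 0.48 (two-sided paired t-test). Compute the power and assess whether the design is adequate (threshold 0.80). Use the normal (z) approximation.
Power ≈ 0.12; the study is underpowered (power < 0.80)

Power calculation (paired t-test, normal approximation):
z_β = d · √n - z_{α/2}
z_β = 0.48 · √19 - 3.291
z_β = 0.48 · 4.359 - 3.291
z_β = -1.198

Power = Φ(z_β) = Φ(-1.198) ≈ 0.115

Effect size d = 0.48 is small by Cohen's convention (0.2/0.5/0.8).

Threshold: power ≥ 0.80 is conventionally adequate.
Power ≈ 0.12 → the study is underpowered (power < 0.80).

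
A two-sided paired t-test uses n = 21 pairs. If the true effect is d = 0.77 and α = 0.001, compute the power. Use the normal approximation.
Power ≈ 0.59

Power calculation (paired t-test, normal approximation):
z_β = d · √n - z_{α/2}
z_β = 0.77 · √21 - 3.291
z_β = 0.77 · 4.583 - 3.291
z_β = 0.238

Power = Φ(z_β) = Φ(0.238) ≈ 0.594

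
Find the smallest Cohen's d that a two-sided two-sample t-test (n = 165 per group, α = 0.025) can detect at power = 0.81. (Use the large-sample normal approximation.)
d ≈ 0.34

Minimum detectable effect (two-sample t-test, normal approximation):
d = (z_{α/2} + z_β) / √(n/2)
d = (2.241 + 0.878) / √(165/2)
d = 3.119 / 9.083
d ≈ 0.34

By Cohen's convention (0.2 small / 0.5 medium / 0.8 large): small effect.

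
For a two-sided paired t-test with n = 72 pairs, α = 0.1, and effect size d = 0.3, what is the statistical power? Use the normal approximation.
Power ≈ 0.82

Power calculation (paired t-test, normal approximation):
z_β = d · √n - z_{α/2}
z_β = 0.3 · √72 - 1.645
z_β = 0.3 · 8.485 - 1.645
z_β = 0.901

Power = Φ(z_β) = Φ(0.901) ≈ 0.816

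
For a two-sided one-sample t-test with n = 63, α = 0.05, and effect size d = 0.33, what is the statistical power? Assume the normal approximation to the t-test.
Power ≈ 0.75

Power calculation (one-sample t-test, normal approximation):
z_β = d · √n - z_{α/2}
z_β = 0.33 · √63 - 1.960
z_β = 0.33 · 7.937 - 1.960
z_β = 0.659

Power = Φ(z_β) = Φ(0.659) ≈ 0.745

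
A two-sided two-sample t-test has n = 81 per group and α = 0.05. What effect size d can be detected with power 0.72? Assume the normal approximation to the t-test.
d ≈ 0.40

Minimum detectable effect (two-sample t-test, normal approximation):
d = (z_{α/2} + z_β) / √(n/2)
d = (1.960 + 0.583) / √(81/2)
d = 2.543 / 6.364
d ≈ 0.40

By Cohen's convention (0.2 small / 0.5 medium / 0.8 large): small effect.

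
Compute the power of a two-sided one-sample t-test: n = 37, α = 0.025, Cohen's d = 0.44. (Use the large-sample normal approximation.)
Power ≈ 0.67

Power calculation (one-sample t-test, normal approximation):
z_β = d · √n - z_{α/2}
z_β = 0.44 · √37 - 2.241
z_β = 0.44 · 6.083 - 2.241
z_β = 0.435

Power = Φ(z_β) = Φ(0.435) ≈ 0.668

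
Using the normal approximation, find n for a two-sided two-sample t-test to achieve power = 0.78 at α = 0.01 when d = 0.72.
n = 44 per group

Sample size formula (two-sample t-test, normal approximation):
n = 2 · ((z_{α/2} + z_β) / d)²

z_{α/2} = 2.576 (for α = 0.01, two-sided)
z_β = 0.772 (for power = 0.78)
d = 0.72

n = 2 · ((2.576 + 0.772) / 0.72)²
n = 2 · (4.650)²
n ≈ 43.24
Round up to the next whole number: n = 44 per group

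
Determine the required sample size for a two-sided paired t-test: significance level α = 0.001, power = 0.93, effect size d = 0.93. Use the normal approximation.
n = 27 pairs

Sample size formula (paired t-test, normal approximation):
n = ((z_{α/2} + z_β) / d)²

z_{α/2} = 3.291 (for α = 0.001, two-sided)
z_β = 1.476 (for power = 0.93)
d = 0.93

n = ((3.291 + 1.476) / 0.93)²
n = (5.126)²
n ≈ 26.28
Round up to the next whole number: n = 27 pairs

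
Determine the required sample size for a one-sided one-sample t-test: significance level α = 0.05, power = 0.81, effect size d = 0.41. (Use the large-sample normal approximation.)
n = 38

Sample size formula (one-sample t-test, normal approximation):
n = ((z_α + z_β) / d)²

z_α = 1.645 (for α = 0.05, one-sided)
z_β = 0.878 (for power = 0.81)
d = 0.41

n = ((1.645 + 0.878) / 0.41)²
n = (6.154)²
n ≈ 37.87
Round up to the next whole number: n = 38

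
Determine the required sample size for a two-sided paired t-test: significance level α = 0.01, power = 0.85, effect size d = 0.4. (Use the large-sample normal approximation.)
n = 82 pairs

Sample size formula (paired t-test, normal approximation):
n = ((z_{α/2} + z_β) / d)²

z_{α/2} = 2.576 (for α = 0.01, two-sided)
z_β = 1.036 (for power = 0.85)
d = 0.4

n = ((2.576 + 1.036) / 0.4)²
n = (9.030)²
n ≈ 81.54
Round up to the next whole number: n = 82 pairs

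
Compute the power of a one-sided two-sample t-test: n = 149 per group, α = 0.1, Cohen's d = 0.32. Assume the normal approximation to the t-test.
Power ≈ 0.93

Power calculation (two-sample t-test, normal approximation):
z_β = d · √(n/2) - z_α
z_β = 0.32 · √(149/2) - 1.282
z_β = 0.32 · 8.631 - 1.282
z_β = 1.480

Power = Φ(z_β) = Φ(1.480) ≈ 0.931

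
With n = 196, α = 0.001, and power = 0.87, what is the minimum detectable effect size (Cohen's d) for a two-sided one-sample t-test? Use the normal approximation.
d ≈ 0.32

Minimum detectable effect (one-sample t-test, normal approximation):
d = (z_{α/2} + z_β) / √n
d = (3.291 + 1.126) / √196
d = 4.417 / 14.000
d ≈ 0.32

By Cohen's convention (0.2 small / 0.5 medium / 0.8 large): small effect.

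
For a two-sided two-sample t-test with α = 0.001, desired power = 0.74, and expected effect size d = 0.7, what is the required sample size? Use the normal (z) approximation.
n = 64 per group

Sample size formula (two-sample t-test, normal approximation):
n = 2 · ((z_{α/2} + z_β) / d)²

z_{α/2} = 3.291 (for α = 0.001, two-sided)
z_β = 0.643 (for power = 0.74)
d = 0.7

n = 2 · ((3.291 + 0.643) / 0.7)²
n = 2 · (5.620)²
n ≈ 63.17
Round up to the next whole number: n = 64 per group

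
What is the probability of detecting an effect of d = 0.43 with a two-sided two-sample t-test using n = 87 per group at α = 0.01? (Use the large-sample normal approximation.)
Power ≈ 0.60

Power calculation (two-sample t-test, normal approximation):
z_β = d · √(n/2) - z_{α/2}
z_β = 0.43 · √(87/2) - 2.576
z_β = 0.43 · 6.595 - 2.576
z_β = 0.260

Power = Φ(z_β) = Φ(0.260) ≈ 0.603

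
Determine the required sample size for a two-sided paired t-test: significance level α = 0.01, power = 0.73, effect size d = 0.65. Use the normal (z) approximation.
n = 25 pairs

Sample size formula (paired t-test, normal approximation):
n = ((z_{α/2} + z_β) / d)²

z_{α/2} = 2.576 (for α = 0.01, two-sided)
z_β = 0.613 (for power = 0.73)
d = 0.65

n = ((2.576 + 0.613) / 0.65)²
n = (4.906)²
n ≈ 24.07
Round up to the next whole number: n = 25 pairs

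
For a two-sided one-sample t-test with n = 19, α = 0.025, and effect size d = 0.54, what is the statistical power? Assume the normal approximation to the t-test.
Power ≈ 0.54

Power calculation (one-sample t-test, normal approximation):
z_β = d · √n - z_{α/2}
z_β = 0.54 · √19 - 2.241
z_β = 0.54 · 4.359 - 2.241
z_β = 0.112

Power = Φ(z_β) = Φ(0.112) ≈ 0.545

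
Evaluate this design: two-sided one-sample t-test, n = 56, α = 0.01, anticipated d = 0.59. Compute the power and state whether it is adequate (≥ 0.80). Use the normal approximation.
Power ≈ 0.97; the study is adequately powered (power ≥ 0.80)

Power calculation (one-sample t-test, normal approximation):
z_β = d · √n - z_{α/2}
z_β = 0.59 · √56 - 2.576
z_β = 0.59 · 7.483 - 2.576
z_β = 1.839

Power = Φ(z_β) = Φ(1.839) ≈ 0.967

Effect size d = 0.59 is medium by Cohen's convention (0.2/0.5/0.8).

Threshold: power ≥ 0.80 is conventionally adequate.
Power ≈ 0.97 → the study is adequately powered (power ≥ 0.80).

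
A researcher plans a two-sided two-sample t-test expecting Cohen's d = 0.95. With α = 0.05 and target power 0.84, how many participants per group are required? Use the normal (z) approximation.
n = 20 per group

Sample size formula (two-sample t-test, normal approximation):
n = 2 · ((z_{α/2} + z_β) / d)²

z_{α/2} = 1.960 (for α = 0.05, two-sided)
z_β = 0.994 (for power = 0.84)
d = 0.95

n = 2 · ((1.960 + 0.994) / 0.95)²
n = 2 · (3.109)²
n ≈ 19.33
Round up to the next whole number: n = 20 per group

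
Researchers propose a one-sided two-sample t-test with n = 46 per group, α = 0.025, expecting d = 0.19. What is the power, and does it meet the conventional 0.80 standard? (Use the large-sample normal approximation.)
Power ≈ 0.15; the study is underpowered (power < 0.80)

Power calculation (two-sample t-test, normal approximation):
z_β = d · √(n/2) - z_α
z_β = 0.19 · √(46/2) - 1.960
z_β = 0.19 · 4.796 - 1.960
z_β = -1.049

Power = Φ(z_β) = Φ(-1.049) ≈ 0.147

Effect size d = 0.19 is very small by Cohen's convention (0.2/0.5/0.8).

Threshold: power ≥ 0.80 is conventionally adequate.
Power ≈ 0.15 → the study is underpowered (power < 0.80).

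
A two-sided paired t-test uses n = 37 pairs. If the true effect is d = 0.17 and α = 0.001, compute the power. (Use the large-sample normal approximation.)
Power ≈ 0.01

Power calculation (paired t-test, normal approximation):
z_β = d · √n - z_{α/2}
z_β = 0.17 · √37 - 3.291
z_β = 0.17 · 6.083 - 3.291
z_β = -2.256

Power = Φ(z_β) = Φ(-2.256) ≈ 0.012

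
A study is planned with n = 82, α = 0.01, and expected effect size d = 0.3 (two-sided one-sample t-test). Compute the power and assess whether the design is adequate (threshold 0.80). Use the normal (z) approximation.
Power ≈ 0.56; the study is underpowered (power < 0.80)

Power calculation (one-sample t-test, normal approximation):
z_β = d · √n - z_{α/2}
z_β = 0.3 · √82 - 2.576
z_β = 0.3 · 9.055 - 2.576
z_β = 0.141

Power = Φ(z_β) = Φ(0.141) ≈ 0.556

Effect size d = 0.3 is small by Cohen's convention (0.2/0.5/0.8).

Threshold: power ≥ 0.80 is conventionally adequate.
Power ≈ 0.56 → the study is underpowered (power < 0.80).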